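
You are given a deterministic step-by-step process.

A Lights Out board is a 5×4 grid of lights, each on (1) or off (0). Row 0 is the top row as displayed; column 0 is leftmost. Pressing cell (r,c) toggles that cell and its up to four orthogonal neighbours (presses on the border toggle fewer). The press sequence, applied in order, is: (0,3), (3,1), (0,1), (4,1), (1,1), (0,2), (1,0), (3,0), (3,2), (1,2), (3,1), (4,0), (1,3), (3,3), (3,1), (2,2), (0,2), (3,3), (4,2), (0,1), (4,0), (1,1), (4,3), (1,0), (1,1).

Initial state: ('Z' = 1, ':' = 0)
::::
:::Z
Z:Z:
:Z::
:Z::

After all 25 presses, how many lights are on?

step 0: ::::
:::Z
Z:Z:
:Z::
:Z::
step 1: ::ZZ
::::
Z:Z:
:Z::
:Z::
step 2: ::ZZ
::::
ZZZ:
Z:Z:
::::
step 3: ZZ:Z
:Z::
ZZZ:
Z:Z:
::::
step 4: ZZ:Z
:Z::
ZZZ:
ZZZ:
ZZZ:
step 5: Z::Z
Z:Z:
Z:Z:
ZZZ:
ZZZ:
step 6: ZZZ:
Z:::
Z:Z:
ZZZ:
ZZZ:
step 7: :ZZ:
:Z::
::Z:
ZZZ:
ZZZ:
step 8: :ZZ:
:Z::
Z:Z:
::Z:
:ZZ:
step 9: :ZZ:
:Z::
Z:::
:Z:Z
:Z::
step 10: :Z::
::ZZ
Z:Z:
:Z:Z
:Z::
step 11: :Z::
::ZZ
ZZZ:
Z:ZZ
::::
step 12: :Z::
::ZZ
ZZZ:
::ZZ
ZZ::
step 13: :Z:Z
::::
ZZZZ
::ZZ
ZZ::
step 14: :Z:Z
::::
ZZZ:
::::
ZZ:Z
step 15: :Z:Z
::::
Z:Z:
ZZZ:
Z::Z
step 16: :Z:Z
::Z:
ZZ:Z
ZZ::
Z::Z
step 17: ::Z:
::::
ZZ:Z
ZZ::
Z::Z
step 18: ::Z:
::::
ZZ::
ZZZZ
Z:::
step 19: ::Z:
::::
ZZ::
ZZ:Z
ZZZZ
step 20: ZZ::
:Z::
ZZ::
ZZ:Z
ZZZZ
step 21: ZZ::
:Z::
ZZ::
:Z:Z
::ZZ
step 22: Z:::
Z:Z:
Z:::
:Z:Z
::ZZ
step 23: Z:::
Z:Z:
Z:::
:Z::
::::
step 24: ::::
:ZZ:
::::
:Z::
::::
step 25: :Z::
Z:::
:Z::
:Z::
::::

4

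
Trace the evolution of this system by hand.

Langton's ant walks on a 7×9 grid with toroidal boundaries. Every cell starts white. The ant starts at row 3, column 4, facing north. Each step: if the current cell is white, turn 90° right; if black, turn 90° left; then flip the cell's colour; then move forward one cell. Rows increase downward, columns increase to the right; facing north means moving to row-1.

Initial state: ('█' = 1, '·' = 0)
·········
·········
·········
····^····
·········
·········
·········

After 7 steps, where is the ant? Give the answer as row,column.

2,4

gen 0: ·········
·········
·········
····^····
·········
·········
·········
gen 1: ·········
·········
·········
····█>···
·········
·········
·········
gen 2: ·········
·········
·········
····██···
·····v···
·········
·········
gen 3: ·········
·········
·········
····██···
····<█···
·········
·········
gen 4: ·········
·········
·········
····^█···
····██···
·········
·········
gen 5: ·········
·········
·········
···<·█···
····██···
·········
·········
gen 6: ·········
·········
···^·····
···█·█···
····██···
·········
·········
gen 7: ·········
·········
···█>····
···█·█···
····██···
·········
·········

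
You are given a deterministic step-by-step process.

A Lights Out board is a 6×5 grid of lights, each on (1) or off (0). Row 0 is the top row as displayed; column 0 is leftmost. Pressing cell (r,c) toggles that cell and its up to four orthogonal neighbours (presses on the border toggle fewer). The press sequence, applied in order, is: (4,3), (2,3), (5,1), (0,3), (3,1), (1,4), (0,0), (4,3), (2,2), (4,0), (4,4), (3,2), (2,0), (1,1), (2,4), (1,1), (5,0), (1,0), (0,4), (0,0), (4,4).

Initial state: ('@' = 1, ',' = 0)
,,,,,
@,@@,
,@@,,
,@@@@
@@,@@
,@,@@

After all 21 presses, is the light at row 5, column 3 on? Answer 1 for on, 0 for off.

1

k=0  ,,,,,
@,@@,
,@@,,
,@@@@
@@,@@
,@,@@
k=1  ,,,,,
@,@@,
,@@,,
,@@,@
@@@,,
,@,,@
k=2  ,,,,,
@,@,,
,@,@@
,@@@@
@@@,,
,@,,@
k=3  ,,,,,
@,@,,
,@,@@
,@@@@
@,@,,
@,@,@
k=4  ,,@@@
@,@@,
,@,@@
,@@@@
@,@,,
@,@,@
k=5  ,,@@@
@,@@,
,,,@@
@,,@@
@@@,,
@,@,@
k=6  ,,@@,
@,@,@
,,,@,
@,,@@
@@@,,
@,@,@
k=7  @@@@,
,,@,@
,,,@,
@,,@@
@@@,,
@,@,@
k=8  @@@@,
,,@,@
,,,@,
@,,,@
@@,@@
@,@@@
k=9  @@@@,
,,,,@
,@@,,
@,@,@
@@,@@
@,@@@
k=10  @@@@,
,,,,@
,@@,,
,,@,@
,,,@@
,,@@@
k=11  @@@@,
,,,,@
,@@,,
,,@,,
,,,,,
,,@@,
k=12  @@@@,
,,,,@
,@,,,
,@,@,
,,@,,
,,@@,
k=13  @@@@,
@,,,@
@,,,,
@@,@,
,,@,,
,,@@,
k=14  @,@@,
,@@,@
@@,,,
@@,@,
,,@,,
,,@@,
k=15  @,@@,
,@@,,
@@,@@
@@,@@
,,@,,
,,@@,
k=16  @@@@,
@,,,,
@,,@@
@@,@@
,,@,,
,,@@,
k=17  @@@@,
@,,,,
@,,@@
@@,@@
@,@,,
@@@@,
k=18  ,@@@,
,@,,,
,,,@@
@@,@@
@,@,,
@@@@,
k=19  ,@@,@
,@,,@
,,,@@
@@,@@
@,@,,
@@@@,
k=20  @,@,@
@@,,@
,,,@@
@@,@@
@,@,,
@@@@,
k=21  @,@,@
@@,,@
,,,@@
@@,@,
@,@@@
@@@@@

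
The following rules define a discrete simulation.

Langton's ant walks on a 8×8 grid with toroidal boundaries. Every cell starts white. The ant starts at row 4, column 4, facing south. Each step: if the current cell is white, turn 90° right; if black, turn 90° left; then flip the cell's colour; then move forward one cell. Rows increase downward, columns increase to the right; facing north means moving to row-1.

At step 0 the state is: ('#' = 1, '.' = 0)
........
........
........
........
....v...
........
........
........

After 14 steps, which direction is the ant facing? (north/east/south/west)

north

0) ........
........
........
........
....v...
........
........
........
1) ........
........
........
........
...<#...
........
........
........
2) ........
........
........
...^....
...##...
........
........
........
3) ........
........
........
...#>...
...##...
........
........
........
4) ........
........
........
...##...
...#v...
........
........
........
5) ........
........
........
...##...
...#.>..
........
........
........
6) ........
........
........
...##...
...#.#..
.....v..
........
........
7) ........
........
........
...##...
...#.#..
....<#..
........
........
8) ........
........
........
...##...
...#^#..
....##..
........
........
9) ........
........
........
...##...
...##>..
....##..
........
........
10) ........
........
........
...##^..
...##...
....##..
........
........
11) ........
........
........
...###>.
...##...
....##..
........
........
12) ........
........
........
...####.
...##.v.
....##..
........
........
13) ........
........
........
...####.
...##<#.
....##..
........
........
14) ........
........
........
...##^#.
...####.
....##..
........
........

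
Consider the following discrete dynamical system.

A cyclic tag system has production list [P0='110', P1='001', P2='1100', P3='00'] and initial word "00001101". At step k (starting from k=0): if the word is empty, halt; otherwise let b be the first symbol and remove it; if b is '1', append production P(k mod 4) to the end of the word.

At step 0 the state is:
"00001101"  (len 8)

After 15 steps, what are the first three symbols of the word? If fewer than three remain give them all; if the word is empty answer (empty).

011

[0] "00001101"  (len 8)
[1] "0001101"  (len 7)
[2] "001101"  (len 6)
[3] "01101"  (len 5)
[4] "1101"  (len 4)
[5] "101110"  (len 6)
[6] "01110001"  (len 8)
[7] "1110001"  (len 7)
[8] "11000100"  (len 8)
[9] "1000100110"  (len 10)
[10] "000100110001"  (len 12)
[11] "00100110001"  (len 11)
[12] "0100110001"  (len 10)
[13] "100110001"  (len 9)
[14] "00110001001"  (len 11)
[15] "0110001001"  (len 10)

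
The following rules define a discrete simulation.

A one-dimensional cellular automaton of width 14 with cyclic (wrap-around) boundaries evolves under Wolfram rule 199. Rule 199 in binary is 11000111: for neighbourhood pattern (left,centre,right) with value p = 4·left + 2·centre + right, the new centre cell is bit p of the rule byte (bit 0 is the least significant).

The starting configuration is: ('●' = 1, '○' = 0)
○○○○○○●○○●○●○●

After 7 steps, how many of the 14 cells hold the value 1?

8

t=0: ○○○○○○●○○●○●○●
t=1: ○●●●●●●○●●○●○●
t=2: ○○●●●●●○○●○●○●
t=3: ○●○●●●●○●●○●○●
t=4: ○●○○●●●○○●○●○●
t=5: ○●○●○●●○●●○●○●
t=6: ○●○●○○●○○●○●○●
t=7: ○●○●○●●○●●○●○●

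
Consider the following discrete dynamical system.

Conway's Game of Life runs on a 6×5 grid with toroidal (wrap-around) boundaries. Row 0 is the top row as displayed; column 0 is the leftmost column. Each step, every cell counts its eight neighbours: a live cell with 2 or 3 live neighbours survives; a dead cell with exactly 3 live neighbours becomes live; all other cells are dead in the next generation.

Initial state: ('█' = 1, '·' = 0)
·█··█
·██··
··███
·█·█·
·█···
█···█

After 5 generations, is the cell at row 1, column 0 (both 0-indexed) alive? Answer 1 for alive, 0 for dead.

1

k=0  ·█··█
·██··
··███
·█·█·
·█···
█···█
k=1  ·████
·█··█
█···█
██·██
·██·█
·█··█
k=2  ·█··█
·█···
··█··
·····
·····
····█
k=3  ·····
███··
·····
·····
·····
█····
k=4  █····
·█···
·█···
·····
·····
·····
k=5  ·····
██···
·····
·····
·····
·····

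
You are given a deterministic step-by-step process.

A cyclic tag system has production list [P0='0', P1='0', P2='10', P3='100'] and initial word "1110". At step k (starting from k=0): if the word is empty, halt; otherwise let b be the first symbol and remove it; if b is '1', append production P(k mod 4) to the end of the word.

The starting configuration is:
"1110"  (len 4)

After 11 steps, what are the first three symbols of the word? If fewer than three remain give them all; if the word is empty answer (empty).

(empty)

step 0: "1110"  (len 4)
step 1: "1100"  (len 4)
step 2: "1000"  (len 4)
step 3: "00010"  (len 5)
step 4: "0010"  (len 4)
step 5: "010"  (len 3)
step 6: "10"  (len 2)
step 7: "010"  (len 3)
step 8: "10"  (len 2)
step 9: "00"  (len 2)
step 10: "0"  (len 1)
step 11: (halted — word empty)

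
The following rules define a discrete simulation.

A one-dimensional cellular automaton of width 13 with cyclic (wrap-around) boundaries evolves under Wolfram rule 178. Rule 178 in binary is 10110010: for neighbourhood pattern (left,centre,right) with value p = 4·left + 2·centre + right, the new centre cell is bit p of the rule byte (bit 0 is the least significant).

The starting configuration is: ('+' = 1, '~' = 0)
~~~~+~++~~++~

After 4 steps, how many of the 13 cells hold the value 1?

step 0: ~~~~+~++~~++~
step 1: ~~~+~+~~++~~+
step 2: +~+~+~++~~++~
step 3: ~+~+~+~~++~~+
step 4: +~+~+~++~~++~

7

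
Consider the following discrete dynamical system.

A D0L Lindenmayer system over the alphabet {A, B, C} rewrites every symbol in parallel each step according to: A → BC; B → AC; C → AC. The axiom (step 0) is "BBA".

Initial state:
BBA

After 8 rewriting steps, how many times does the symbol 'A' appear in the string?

[0] BBA
[1] ACACBC
[2] BCACBCACACAC
[3] ACACBCACACACBCACBCACBCAC
[4] BCACBCACACACBCACBCACBCACACACBCACACACBCACACACBCAC
[5] ACACBCACACACBCACBCACBCACACACBCACACACBCACACACBCACBCACBCACACACBCACBCACBCACACACBCACBCACBCACACACBCAC
[6] BCACBCACACACBCACBCACBCACACACBCACACACBCACACACBCACBCACBCACAC…ACACACBCACBCACBCACACACBCACACACBCACACACBCACBCACBCACACACBCAC  (len 192)
[7] ACACBCACACACBCACBCACBCACACACBCACACACBCACACACBCACBCACBCACAC…ACACACBCACBCACBCACACACBCACACACBCACACACBCACBCACBCACACACBCAC  (len 384)
[8] BCACBCACACACBCACBCACBCACACACBCACACACBCACACACBCACBCACBCACAC…ACACACBCACBCACBCACACACBCACACACBCACACACBCACBCACBCACACACBCAC  (len 768)

256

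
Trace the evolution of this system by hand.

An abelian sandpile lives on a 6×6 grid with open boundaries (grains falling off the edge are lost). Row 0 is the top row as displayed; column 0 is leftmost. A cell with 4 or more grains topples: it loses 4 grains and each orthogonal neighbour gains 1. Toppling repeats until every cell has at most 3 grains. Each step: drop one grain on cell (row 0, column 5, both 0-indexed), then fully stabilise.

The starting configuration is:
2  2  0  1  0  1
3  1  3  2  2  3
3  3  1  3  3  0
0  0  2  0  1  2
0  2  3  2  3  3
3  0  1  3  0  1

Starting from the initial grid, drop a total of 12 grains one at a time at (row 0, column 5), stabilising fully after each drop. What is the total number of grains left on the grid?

64

0) 2  2  0  1  0  1
3  1  3  2  2  3
3  3  1  3  3  0
0  0  2  0  1  2
0  2  3  2  3  3
3  0  1  3  0  1
1) 2  2  0  1  0  2
3  1  3  2  2  3
3  3  1  3  3  0
0  0  2  0  1  2
0  2  3  2  3  3
3  0  1  3  0  1
2) 2  2  0  1  0  3
3  1  3  2  2  3
3  3  1  3  3  0
0  0  2  0  1  2
0  2  3  2  3  3
3  0  1  3  0  1
3) 2  2  0  1  1  1
3  1  3  2  3  0
3  3  1  3  3  1
0  0  2  0  1  2
0  2  3  2  3  3
3  0  1  3  0  1
4) 2  2  0  1  1  2
3  1  3  2  3  0
3  3  1  3  3  1
0  0  2  0  1  2
0  2  3  2  3  3
3  0  1  3  0  1
5) 2  2  0  1  1  3
3  1  3  2  3  0
3  3  1  3  3  1
0  0  2  0  1  2
0  2  3  2  3  3
3  0  1  3  0  1
6) 2  2  0  1  2  0
3  1  3  2  3  1
3  3  1  3  3  1
0  0  2  0  1  2
0  2  3  2  3  3
3  0  1  3  0  1
7) 2  2  0  1  2  1
3  1  3  2  3  1
3  3  1  3  3  1
0  0  2  0  1  2
0  2  3  2  3  3
3  0  1  3  0  1
8) 2  2  0  1  2  2
3  1  3  2  3  1
3  3  1  3  3  1
0  0  2  0  1  2
0  2  3  2  3  3
3  0  1  3  0  1
9) 2  2  0  1  2  3
3  1  3  2  3  1
3  3  1  3  3  1
0  0  2  0  1  2
0  2  3  2  3  3
3  0  1  3  0  1
10) 2  2  0  1  3  0
3  1  3  2  3  2
3  3  1  3  3  1
0  0  2  0  1  2
0  2  3  2  3  3
3  0  1  3  0  1
11) 2  2  0  1  3  1
3  1  3  2  3  2
3  3  1  3  3  1
0  0  2  0  1  2
0  2  3  2  3  3
3  0  1  3  0  1
12) 2  2  0  1  3  2
3  1  3  2  3  2
3  3  1  3  3  1
0  0  2  0  1  2
0  2  3  2  3  3
3  0  1  3  0  1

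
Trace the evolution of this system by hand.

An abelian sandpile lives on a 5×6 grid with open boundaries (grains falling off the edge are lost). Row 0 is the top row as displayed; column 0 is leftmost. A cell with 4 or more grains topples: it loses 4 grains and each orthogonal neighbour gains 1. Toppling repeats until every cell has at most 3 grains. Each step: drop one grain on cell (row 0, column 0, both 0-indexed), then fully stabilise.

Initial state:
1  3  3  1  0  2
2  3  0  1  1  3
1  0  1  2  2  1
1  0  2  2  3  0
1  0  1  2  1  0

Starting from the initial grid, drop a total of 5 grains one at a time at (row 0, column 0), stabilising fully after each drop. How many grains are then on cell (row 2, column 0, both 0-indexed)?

[0] 1  3  3  1  0  2
2  3  0  1  1  3
1  0  1  2  2  1
1  0  2  2  3  0
1  0  1  2  1  0
[1] 2  3  3  1  0  2
2  3  0  1  1  3
1  0  1  2  2  1
1  0  2  2  3  0
1  0  1  2  1  0
[2] 3  3  3  1  0  2
2  3  0  1  1  3
1  0  1  2  2  1
1  0  2  2  3  0
1  0  1  2  1  0
[3] 2  2  0  2  0  2
0  1  2  1  1  3
2  1  1  2  2  1
1  0  2  2  3  0
1  0  1  2  1  0
[4] 3  2  0  2  0  2
0  1  2  1  1  3
2  1  1  2  2  1
1  0  2  2  3  0
1  0  1  2  1  0
[5] 0  3  0  2  0  2
1  1  2  1  1  3
2  1  1  2  2  1
1  0  2  2  3  0
1  0  1  2  1  0

2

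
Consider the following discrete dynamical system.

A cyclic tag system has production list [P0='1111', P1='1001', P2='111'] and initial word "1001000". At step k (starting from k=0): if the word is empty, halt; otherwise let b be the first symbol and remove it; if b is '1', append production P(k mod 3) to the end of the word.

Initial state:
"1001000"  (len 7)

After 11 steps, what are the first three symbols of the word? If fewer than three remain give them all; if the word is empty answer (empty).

0) "1001000"  (len 7)
1) "0010001111"  (len 10)
2) "010001111"  (len 9)
3) "10001111"  (len 8)
4) "00011111111"  (len 11)
5) "0011111111"  (len 10)
6) "011111111"  (len 9)
7) "11111111"  (len 8)
8) "11111111001"  (len 11)
9) "1111111001111"  (len 13)
10) "1111110011111111"  (len 16)
11) "1111100111111111001"  (len 19)

111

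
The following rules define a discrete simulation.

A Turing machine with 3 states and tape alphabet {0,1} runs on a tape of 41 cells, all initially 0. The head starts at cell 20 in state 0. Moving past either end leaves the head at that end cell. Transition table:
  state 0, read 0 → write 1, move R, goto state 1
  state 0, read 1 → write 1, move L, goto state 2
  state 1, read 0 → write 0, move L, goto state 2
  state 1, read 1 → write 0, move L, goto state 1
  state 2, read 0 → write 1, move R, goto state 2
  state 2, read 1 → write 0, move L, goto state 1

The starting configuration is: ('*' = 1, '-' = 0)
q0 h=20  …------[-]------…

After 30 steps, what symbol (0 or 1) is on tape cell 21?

step 0: q0 h=20  …------[-]------…
step 1: q1 h=21  …-----*[-]------…
step 2: q2 h=20  …------[*]------…
step 3: q1 h=19  …------[-]------…
step 4: q2 h=18  …------[-]------…
step 5: q2 h=19  …-----*[-]------…
step 6: q2 h=20  …----**[-]------…
step 7: q2 h=21  …---***[-]------…
step 8: q2 h=22  …--****[-]------…
step 9: q2 h=23  …-*****[-]------…
step 10: q2 h=24  …******[-]------…
step 11: q2 h=25  …******[-]------…
step 12: q2 h=26  …******[-]------…
step 13: q2 h=27  …******[-]------…
step 14: q2 h=28  …******[-]------…
step 15: q2 h=29  …******[-]------…
step 16: q2 h=30  …******[-]------…
step 17: q2 h=31  …******[-]------…
step 18: q2 h=32  …******[-]------…
step 19: q2 h=33  …******[-]------…
step 20: q2 h=34  …******[-]------|
step 21: q2 h=35  …******[-]-----|
step 22: q2 h=36  …******[-]----|
step 23: q2 h=37  …******[-]---|
step 24: q2 h=38  …******[-]--|
step 25: q2 h=39  …******[-]-|
step 26: q2 h=40  …******[-]|
step 27: q2 h=40  …******[*]|
step 28: q1 h=39  …******[*]-|
step 29: q1 h=38  …******[*]--|
step 30: q1 h=37  …******[*]---|

1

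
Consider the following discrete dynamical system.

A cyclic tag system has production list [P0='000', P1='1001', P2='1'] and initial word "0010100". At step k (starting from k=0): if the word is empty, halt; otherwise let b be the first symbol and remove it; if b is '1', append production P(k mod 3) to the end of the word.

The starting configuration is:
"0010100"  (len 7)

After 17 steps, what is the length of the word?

0) "0010100"  (len 7)
1) "010100"  (len 6)
2) "10100"  (len 5)
3) "01001"  (len 5)
4) "1001"  (len 4)
5) "0011001"  (len 7)
6) "011001"  (len 6)
7) "11001"  (len 5)
8) "10011001"  (len 8)
9) "00110011"  (len 8)
10) "0110011"  (len 7)
11) "110011"  (len 6)
12) "100111"  (len 6)
13) "00111000"  (len 8)
14) "0111000"  (len 7)
15) "111000"  (len 6)
16) "11000000"  (len 8)
17) "10000001001"  (len 11)

11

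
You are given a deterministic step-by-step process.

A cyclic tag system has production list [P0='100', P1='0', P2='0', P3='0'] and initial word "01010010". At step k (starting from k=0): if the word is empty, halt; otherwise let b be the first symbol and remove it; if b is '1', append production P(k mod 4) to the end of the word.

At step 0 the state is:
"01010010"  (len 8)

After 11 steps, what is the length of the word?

[0] "01010010"  (len 8)
[1] "1010010"  (len 7)
[2] "0100100"  (len 7)
[3] "100100"  (len 6)
[4] "001000"  (len 6)
[5] "01000"  (len 5)
[6] "1000"  (len 4)
[7] "0000"  (len 4)
[8] "000"  (len 3)
[9] "00"  (len 2)
[10] "0"  (len 1)
[11] (halted — word empty)

0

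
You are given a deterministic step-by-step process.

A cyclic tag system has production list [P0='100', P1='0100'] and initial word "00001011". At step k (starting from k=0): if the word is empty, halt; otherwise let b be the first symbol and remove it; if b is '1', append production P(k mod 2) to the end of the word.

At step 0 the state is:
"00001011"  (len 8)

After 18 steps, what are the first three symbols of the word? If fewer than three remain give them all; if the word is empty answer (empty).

step 0: "00001011"  (len 8)
step 1: "0001011"  (len 7)
step 2: "001011"  (len 6)
step 3: "01011"  (len 5)
step 4: "1011"  (len 4)
step 5: "011100"  (len 6)
step 6: "11100"  (len 5)
step 7: "1100100"  (len 7)
step 8: "1001000100"  (len 10)
step 9: "001000100100"  (len 12)
step 10: "01000100100"  (len 11)
step 11: "1000100100"  (len 10)
step 12: "0001001000100"  (len 13)
step 13: "001001000100"  (len 12)
step 14: "01001000100"  (len 11)
step 15: "1001000100"  (len 10)
step 16: "0010001000100"  (len 13)
step 17: "010001000100"  (len 12)
step 18: "10001000100"  (len 11)

100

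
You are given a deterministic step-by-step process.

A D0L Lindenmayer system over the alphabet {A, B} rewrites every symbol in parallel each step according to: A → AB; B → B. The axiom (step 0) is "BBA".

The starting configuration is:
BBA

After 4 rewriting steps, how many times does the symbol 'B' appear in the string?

6

step 0: BBA
step 1: BBAB
step 2: BBABB
step 3: BBABBB
step 4: BBABBBB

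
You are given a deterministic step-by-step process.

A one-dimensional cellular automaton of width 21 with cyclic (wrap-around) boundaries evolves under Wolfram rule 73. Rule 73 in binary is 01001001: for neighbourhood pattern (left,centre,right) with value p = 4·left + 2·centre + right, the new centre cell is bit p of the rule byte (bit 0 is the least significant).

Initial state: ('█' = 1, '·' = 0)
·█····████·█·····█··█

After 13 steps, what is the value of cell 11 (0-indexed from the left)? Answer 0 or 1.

0

step 0: ·█····████·█·····█··█
step 1: ···██·█··█···███·····
step 2: ██·██······█·█·█·████
step 3: ·█·██·████·······█···
step 4: ···██·█··█·█████···██
step 5: ·█·██······█···█·█·██
step 6: ···██·████···█·····██
step 7: ·█·██·█··█·█···███·██
step 8: ···██········█·█·█·██
step 9: ·█·██·██████·······██
step 10: ···██·█····█·█████·██
step 11: ·█·██···██···█···█·██
step 12: ···██·█·██·█···█···██
step 13: ·█·██···██···█···█·██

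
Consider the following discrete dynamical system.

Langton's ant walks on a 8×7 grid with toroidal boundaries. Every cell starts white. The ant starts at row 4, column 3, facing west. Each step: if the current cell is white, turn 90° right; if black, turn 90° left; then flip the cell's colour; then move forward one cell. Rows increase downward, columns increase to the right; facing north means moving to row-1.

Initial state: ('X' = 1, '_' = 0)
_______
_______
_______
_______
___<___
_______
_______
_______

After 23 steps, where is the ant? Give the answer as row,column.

0) _______
_______
_______
_______
___<___
_______
_______
_______
1) _______
_______
_______
___^___
___X___
_______
_______
_______
2) _______
_______
_______
___X>__
___X___
_______
_______
_______
3) _______
_______
_______
___XX__
___Xv__
_______
_______
_______
4) _______
_______
_______
___XX__
___<X__
_______
_______
_______
5) _______
_______
_______
___XX__
____X__
___v___
_______
_______
6) _______
_______
_______
___XX__
____X__
__<X___
_______
_______
7) _______
_______
_______
___XX__
__^_X__
__XX___
_______
_______
8) _______
_______
_______
___XX__
__X>X__
__XX___
_______
_______
9) _______
_______
_______
___XX__
__XXX__
__Xv___
_______
_______
10) _______
_______
_______
___XX__
__XXX__
__X_>__
_______
_______
11) _______
_______
_______
___XX__
__XXX__
__X_X__
____v__
_______
12) _______
_______
_______
___XX__
__XXX__
__X_X__
___<X__
_______
13) _______
_______
_______
___XX__
__XXX__
__X^X__
___XX__
_______
14) _______
_______
_______
___XX__
__XXX__
__XX>__
___XX__
_______
15) _______
_______
_______
___XX__
__XX^__
__XX___
___XX__
_______
16) _______
_______
_______
___XX__
__X<___
__XX___
___XX__
_______
17) _______
_______
_______
___XX__
__X____
__Xv___
___XX__
_______
18) _______
_______
_______
___XX__
__X____
__X_>__
___XX__
_______
19) _______
_______
_______
___XX__
__X____
__X_X__
___Xv__
_______
20) _______
_______
_______
___XX__
__X____
__X_X__
___X_>_
_______
21) _______
_______
_______
___XX__
__X____
__X_X__
___X_X_
_____v_
22) _______
_______
_______
___XX__
__X____
__X_X__
___X_X_
____<X_
23) _______
_______
_______
___XX__
__X____
__X_X__
___X^X_
____XX_

6,4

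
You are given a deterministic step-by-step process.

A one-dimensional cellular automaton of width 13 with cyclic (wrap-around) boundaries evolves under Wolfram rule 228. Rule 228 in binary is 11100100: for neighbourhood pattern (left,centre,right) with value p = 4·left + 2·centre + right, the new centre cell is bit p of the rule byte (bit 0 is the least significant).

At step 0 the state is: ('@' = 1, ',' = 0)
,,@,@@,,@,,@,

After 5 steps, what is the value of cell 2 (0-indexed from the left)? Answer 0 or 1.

0

gen 0: ,,@,@@,,@,,@,
gen 1: ,,@@,@,,@,,@,
gen 2: ,,,@@@,,@,,@,
gen 3: ,,,,@@,,@,,@,
gen 4: ,,,,,@,,@,,@,
gen 5: ,,,,,@,,@,,@,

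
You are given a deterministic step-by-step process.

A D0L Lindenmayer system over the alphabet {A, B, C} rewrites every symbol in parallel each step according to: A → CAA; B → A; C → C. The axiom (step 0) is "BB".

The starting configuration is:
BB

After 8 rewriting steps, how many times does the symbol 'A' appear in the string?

[0] BB
[1] AA
[2] CAACAA
[3] CCAACAACCAACAA
[4] CCCAACAACCAACAACCCAACAACCAACAA
[5] CCCCAACAACCAACAACCCAACAACCAACAACCCCAACAACCAACAACCCAACAACCAACAA
[6] CCCCCAACAACCAACAACCCAACAACCAACAACCCCAACAACCAACAACCCAACAACC…AACAACCAACAACCCAACAACCAACAACCCCAACAACCAACAACCCAACAACCAACAA  (len 126)
[7] CCCCCCAACAACCAACAACCCAACAACCAACAACCCCAACAACCAACAACCCAACAAC…AACAACCAACAACCCAACAACCAACAACCCCAACAACCAACAACCCAACAACCAACAA  (len 254)
[8] CCCCCCCAACAACCAACAACCCAACAACCAACAACCCCAACAACCAACAACCCAACAA…AACAACCAACAACCCAACAACCAACAACCCCAACAACCAACAACCCAACAACCAACAA  (len 510)

256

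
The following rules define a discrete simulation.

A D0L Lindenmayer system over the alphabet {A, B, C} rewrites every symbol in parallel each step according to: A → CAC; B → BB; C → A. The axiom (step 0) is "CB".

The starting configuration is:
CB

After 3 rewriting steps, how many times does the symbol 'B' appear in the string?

8

step 0: CB
step 1: ABB
step 2: CACBBBB
step 3: ACACABBBBBBBB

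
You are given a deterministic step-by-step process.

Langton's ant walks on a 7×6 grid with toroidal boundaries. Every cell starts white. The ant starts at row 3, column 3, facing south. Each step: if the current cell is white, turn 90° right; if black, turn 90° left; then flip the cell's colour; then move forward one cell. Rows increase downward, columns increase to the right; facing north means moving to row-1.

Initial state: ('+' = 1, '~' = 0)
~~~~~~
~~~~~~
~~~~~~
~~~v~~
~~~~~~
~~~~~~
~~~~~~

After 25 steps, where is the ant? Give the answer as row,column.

1,4

[0] ~~~~~~
~~~~~~
~~~~~~
~~~v~~
~~~~~~
~~~~~~
~~~~~~
[1] ~~~~~~
~~~~~~
~~~~~~
~~<+~~
~~~~~~
~~~~~~
~~~~~~
[2] ~~~~~~
~~~~~~
~~^~~~
~~++~~
~~~~~~
~~~~~~
~~~~~~
[3] ~~~~~~
~~~~~~
~~+>~~
~~++~~
~~~~~~
~~~~~~
~~~~~~
[4] ~~~~~~
~~~~~~
~~++~~
~~+v~~
~~~~~~
~~~~~~
~~~~~~
[5] ~~~~~~
~~~~~~
~~++~~
~~+~>~
~~~~~~
~~~~~~
~~~~~~
[6] ~~~~~~
~~~~~~
~~++~~
~~+~+~
~~~~v~
~~~~~~
~~~~~~
[7] ~~~~~~
~~~~~~
~~++~~
~~+~+~
~~~<+~
~~~~~~
~~~~~~
[8] ~~~~~~
~~~~~~
~~++~~
~~+^+~
~~~++~
~~~~~~
~~~~~~
[9] ~~~~~~
~~~~~~
~~++~~
~~++>~
~~~++~
~~~~~~
~~~~~~
[10] ~~~~~~
~~~~~~
~~++^~
~~++~~
~~~++~
~~~~~~
~~~~~~
[11] ~~~~~~
~~~~~~
~~+++>
~~++~~
~~~++~
~~~~~~
~~~~~~
[12] ~~~~~~
~~~~~~
~~++++
~~++~v
~~~++~
~~~~~~
~~~~~~
[13] ~~~~~~
~~~~~~
~~++++
~~++<+
~~~++~
~~~~~~
~~~~~~
[14] ~~~~~~
~~~~~~
~~++^+
~~++++
~~~++~
~~~~~~
~~~~~~
[15] ~~~~~~
~~~~~~
~~+<~+
~~++++
~~~++~
~~~~~~
~~~~~~
[16] ~~~~~~
~~~~~~
~~+~~+
~~+v++
~~~++~
~~~~~~
~~~~~~
[17] ~~~~~~
~~~~~~
~~+~~+
~~+~>+
~~~++~
~~~~~~
~~~~~~
[18] ~~~~~~
~~~~~~
~~+~^+
~~+~~+
~~~++~
~~~~~~
~~~~~~
[19] ~~~~~~
~~~~~~
~~+~+>
~~+~~+
~~~++~
~~~~~~
~~~~~~
[20] ~~~~~~
~~~~~^
~~+~+~
~~+~~+
~~~++~
~~~~~~
~~~~~~
[21] ~~~~~~
>~~~~+
~~+~+~
~~+~~+
~~~++~
~~~~~~
~~~~~~
[22] ~~~~~~
+~~~~+
v~+~+~
~~+~~+
~~~++~
~~~~~~
~~~~~~
[23] ~~~~~~
+~~~~+
+~+~+<
~~+~~+
~~~++~
~~~~~~
~~~~~~
[24] ~~~~~~
+~~~~^
+~+~++
~~+~~+
~~~++~
~~~~~~
~~~~~~
[25] ~~~~~~
+~~~<~
+~+~++
~~+~~+
~~~++~
~~~~~~
~~~~~~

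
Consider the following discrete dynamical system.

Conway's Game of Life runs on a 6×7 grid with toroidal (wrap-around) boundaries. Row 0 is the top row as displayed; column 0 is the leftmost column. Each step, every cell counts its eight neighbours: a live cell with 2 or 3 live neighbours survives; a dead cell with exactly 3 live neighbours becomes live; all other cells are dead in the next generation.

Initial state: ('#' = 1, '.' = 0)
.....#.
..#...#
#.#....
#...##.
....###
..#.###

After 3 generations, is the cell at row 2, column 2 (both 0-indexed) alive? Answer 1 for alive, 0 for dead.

0

k=0  .....#.
..#...#
#.#....
#...##.
....###
..#.###
k=1  ...##..
.#....#
#..#.#.
##.##..
#......
...#...
k=2  ..###..
#.##.##
...#.#.
#####..
#####..
...##..
k=3  .#....#
.#...##
.....#.
#....##
#....#.
.....#.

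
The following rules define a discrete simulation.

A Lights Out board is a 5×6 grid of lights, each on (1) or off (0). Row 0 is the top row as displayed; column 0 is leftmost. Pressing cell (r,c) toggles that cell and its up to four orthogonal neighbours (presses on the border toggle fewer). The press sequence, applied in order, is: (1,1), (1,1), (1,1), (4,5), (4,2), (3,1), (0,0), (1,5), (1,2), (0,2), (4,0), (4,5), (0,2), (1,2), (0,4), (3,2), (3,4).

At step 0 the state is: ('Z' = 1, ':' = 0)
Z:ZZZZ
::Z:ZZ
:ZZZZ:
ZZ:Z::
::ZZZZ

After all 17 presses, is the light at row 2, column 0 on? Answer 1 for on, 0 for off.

0

0) Z:ZZZZ
::Z:ZZ
:ZZZZ:
ZZ:Z::
::ZZZZ
1) ZZZZZZ
ZZ::ZZ
::ZZZ:
ZZ:Z::
::ZZZZ
2) Z:ZZZZ
::Z:ZZ
:ZZZZ:
ZZ:Z::
::ZZZZ
3) ZZZZZZ
ZZ::ZZ
::ZZZ:
ZZ:Z::
::ZZZZ
4) ZZZZZZ
ZZ::ZZ
::ZZZ:
ZZ:Z:Z
::ZZ::
5) ZZZZZZ
ZZ::ZZ
::ZZZ:
ZZZZ:Z
:Z::::
6) ZZZZZZ
ZZ::ZZ
:ZZZZ:
:::Z:Z
::::::
7) ::ZZZZ
:Z::ZZ
:ZZZZ:
:::Z:Z
::::::
8) ::ZZZ:
:Z::::
:ZZZZZ
:::Z:Z
::::::
9) :::ZZ:
::ZZ::
:Z:ZZZ
:::Z:Z
::::::
10) :ZZ:Z:
:::Z::
:Z:ZZZ
:::Z:Z
::::::
11) :ZZ:Z:
:::Z::
:Z:ZZZ
Z::Z:Z
ZZ::::
12) :ZZ:Z:
:::Z::
:Z:ZZZ
Z::Z::
ZZ::ZZ
13) :::ZZ:
::ZZ::
:Z:ZZZ
Z::Z::
ZZ::ZZ
14) ::ZZZ:
:Z::::
:ZZZZZ
Z::Z::
ZZ::ZZ
15) ::Z::Z
:Z::Z:
:ZZZZZ
Z::Z::
ZZ::ZZ
16) ::Z::Z
:Z::Z:
:Z:ZZZ
ZZZ:::
ZZZ:ZZ
17) ::Z::Z
:Z::Z:
:Z:Z:Z
ZZZZZZ
ZZZ::Z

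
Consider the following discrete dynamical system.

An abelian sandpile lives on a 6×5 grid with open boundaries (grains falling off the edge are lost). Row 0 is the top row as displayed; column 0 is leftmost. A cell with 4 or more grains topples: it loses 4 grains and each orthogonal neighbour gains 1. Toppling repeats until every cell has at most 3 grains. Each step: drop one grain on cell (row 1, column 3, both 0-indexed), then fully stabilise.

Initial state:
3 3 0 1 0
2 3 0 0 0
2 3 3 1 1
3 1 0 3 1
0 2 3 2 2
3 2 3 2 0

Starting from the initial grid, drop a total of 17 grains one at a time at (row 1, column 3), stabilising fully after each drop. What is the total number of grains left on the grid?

step 0: 3 3 0 1 0
2 3 0 0 0
2 3 3 1 1
3 1 0 3 1
0 2 3 2 2
3 2 3 2 0
step 1: 3 3 0 1 0
2 3 0 1 0
2 3 3 1 1
3 1 0 3 1
0 2 3 2 2
3 2 3 2 0
step 2: 3 3 0 1 0
2 3 0 2 0
2 3 3 1 1
3 1 0 3 1
0 2 3 2 2
3 2 3 2 0
step 3: 3 3 0 1 0
2 3 0 3 0
2 3 3 1 1
3 1 0 3 1
0 2 3 2 2
3 2 3 2 0
step 4: 3 3 0 2 0
2 3 1 0 1
2 3 3 2 1
3 1 0 3 1
0 2 3 2 2
3 2 3 2 0
step 5: 3 3 0 2 0
2 3 1 1 1
2 3 3 2 1
3 1 0 3 1
0 2 3 2 2
3 2 3 2 0
step 6: 3 3 0 2 0
2 3 1 2 1
2 3 3 2 1
3 1 0 3 1
0 2 3 2 2
3 2 3 2 0
step 7: 3 3 0 2 0
2 3 1 3 1
2 3 3 2 1
3 1 0 3 1
0 2 3 2 2
3 2 3 2 0
step 8: 3 3 0 3 0
2 3 2 0 2
2 3 3 3 1
3 1 0 3 1
0 2 3 2 2
3 2 3 2 0
step 9: 3 3 0 3 0
2 3 2 1 2
2 3 3 3 1
3 1 0 3 1
0 2 3 2 2
3 2 3 2 0
step 10: 3 3 0 3 0
2 3 2 2 2
2 3 3 3 1
3 1 0 3 1
0 2 3 2 2
3 2 3 2 0
step 11: 3 3 0 3 0
2 3 2 3 2
2 3 3 3 1
3 1 0 3 1
0 2 3 2 2
3 2 3 2 0
step 12: 1 1 3 0 1
1 3 1 3 3
1 2 2 2 2
0 3 2 0 2
1 2 3 3 2
3 2 3 2 0
step 13: 1 1 3 1 2
1 3 2 1 0
1 2 2 3 3
0 3 2 0 2
1 2 3 3 2
3 2 3 2 0
step 14: 1 1 3 1 2
1 3 2 2 0
1 2 2 3 3
0 3 2 0 2
1 2 3 3 2
3 2 3 2 0
step 15: 1 1 3 1 2
1 3 2 3 0
1 2 2 3 3
0 3 2 0 2
1 2 3 3 2
3 2 3 2 0
step 16: 1 1 3 2 2
1 3 3 1 2
1 2 3 1 0
0 3 2 1 3
1 2 3 3 2
3 2 3 2 0
step 17: 1 1 3 2 2
1 3 3 2 2
1 2 3 1 0
0 3 2 1 3
1 2 3 3 2
3 2 3 2 0

57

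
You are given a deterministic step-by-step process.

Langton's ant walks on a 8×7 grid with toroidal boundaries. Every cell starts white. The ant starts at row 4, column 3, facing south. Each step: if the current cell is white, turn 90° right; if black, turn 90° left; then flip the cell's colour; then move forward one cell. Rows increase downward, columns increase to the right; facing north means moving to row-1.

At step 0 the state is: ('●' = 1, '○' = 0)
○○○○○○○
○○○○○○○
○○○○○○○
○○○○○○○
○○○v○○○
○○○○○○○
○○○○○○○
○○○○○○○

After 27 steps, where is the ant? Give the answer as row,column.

k=0  ○○○○○○○
○○○○○○○
○○○○○○○
○○○○○○○
○○○v○○○
○○○○○○○
○○○○○○○
○○○○○○○
k=1  ○○○○○○○
○○○○○○○
○○○○○○○
○○○○○○○
○○<●○○○
○○○○○○○
○○○○○○○
○○○○○○○
k=2  ○○○○○○○
○○○○○○○
○○○○○○○
○○^○○○○
○○●●○○○
○○○○○○○
○○○○○○○
○○○○○○○
k=3  ○○○○○○○
○○○○○○○
○○○○○○○
○○●>○○○
○○●●○○○
○○○○○○○
○○○○○○○
○○○○○○○
k=4  ○○○○○○○
○○○○○○○
○○○○○○○
○○●●○○○
○○●v○○○
○○○○○○○
○○○○○○○
○○○○○○○
k=5  ○○○○○○○
○○○○○○○
○○○○○○○
○○●●○○○
○○●○>○○
○○○○○○○
○○○○○○○
○○○○○○○
k=6  ○○○○○○○
○○○○○○○
○○○○○○○
○○●●○○○
○○●○●○○
○○○○v○○
○○○○○○○
○○○○○○○
k=7  ○○○○○○○
○○○○○○○
○○○○○○○
○○●●○○○
○○●○●○○
○○○<●○○
○○○○○○○
○○○○○○○
k=8  ○○○○○○○
○○○○○○○
○○○○○○○
○○●●○○○
○○●^●○○
○○○●●○○
○○○○○○○
○○○○○○○
k=9  ○○○○○○○
○○○○○○○
○○○○○○○
○○●●○○○
○○●●>○○
○○○●●○○
○○○○○○○
○○○○○○○
k=10  ○○○○○○○
○○○○○○○
○○○○○○○
○○●●^○○
○○●●○○○
○○○●●○○
○○○○○○○
○○○○○○○
k=11  ○○○○○○○
○○○○○○○
○○○○○○○
○○●●●>○
○○●●○○○
○○○●●○○
○○○○○○○
○○○○○○○
k=12  ○○○○○○○
○○○○○○○
○○○○○○○
○○●●●●○
○○●●○v○
○○○●●○○
○○○○○○○
○○○○○○○
k=13  ○○○○○○○
○○○○○○○
○○○○○○○
○○●●●●○
○○●●<●○
○○○●●○○
○○○○○○○
○○○○○○○
k=14  ○○○○○○○
○○○○○○○
○○○○○○○
○○●●^●○
○○●●●●○
○○○●●○○
○○○○○○○
○○○○○○○
k=15  ○○○○○○○
○○○○○○○
○○○○○○○
○○●<○●○
○○●●●●○
○○○●●○○
○○○○○○○
○○○○○○○
k=16  ○○○○○○○
○○○○○○○
○○○○○○○
○○●○○●○
○○●v●●○
○○○●●○○
○○○○○○○
○○○○○○○
k=17  ○○○○○○○
○○○○○○○
○○○○○○○
○○●○○●○
○○●○>●○
○○○●●○○
○○○○○○○
○○○○○○○
k=18  ○○○○○○○
○○○○○○○
○○○○○○○
○○●○^●○
○○●○○●○
○○○●●○○
○○○○○○○
○○○○○○○
k=19  ○○○○○○○
○○○○○○○
○○○○○○○
○○●○●>○
○○●○○●○
○○○●●○○
○○○○○○○
○○○○○○○
k=20  ○○○○○○○
○○○○○○○
○○○○○^○
○○●○●○○
○○●○○●○
○○○●●○○
○○○○○○○
○○○○○○○
k=21  ○○○○○○○
○○○○○○○
○○○○○●>
○○●○●○○
○○●○○●○
○○○●●○○
○○○○○○○
○○○○○○○
k=22  ○○○○○○○
○○○○○○○
○○○○○●●
○○●○●○v
○○●○○●○
○○○●●○○
○○○○○○○
○○○○○○○
k=23  ○○○○○○○
○○○○○○○
○○○○○●●
○○●○●<●
○○●○○●○
○○○●●○○
○○○○○○○
○○○○○○○
k=24  ○○○○○○○
○○○○○○○
○○○○○^●
○○●○●●●
○○●○○●○
○○○●●○○
○○○○○○○
○○○○○○○
k=25  ○○○○○○○
○○○○○○○
○○○○<○●
○○●○●●●
○○●○○●○
○○○●●○○
○○○○○○○
○○○○○○○
k=26  ○○○○○○○
○○○○^○○
○○○○●○●
○○●○●●●
○○●○○●○
○○○●●○○
○○○○○○○
○○○○○○○
k=27  ○○○○○○○
○○○○●>○
○○○○●○●
○○●○●●●
○○●○○●○
○○○●●○○
○○○○○○○
○○○○○○○

1,5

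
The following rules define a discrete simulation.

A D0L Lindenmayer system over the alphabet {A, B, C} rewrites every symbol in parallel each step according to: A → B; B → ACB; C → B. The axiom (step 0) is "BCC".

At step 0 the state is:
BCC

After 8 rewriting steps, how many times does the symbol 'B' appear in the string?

[0] BCC
[1] ACBBB
[2] BBACBACBACB
[3] ACBACBBBACBBBACBBBACB
[4] BBACBBBACBACBACBBBACBACBACBBBACBACBACBBBACB
[5] ACBACBBBACBACBACBBBACBBBACBBBACBACBACBBBACBBBACBBBACBACBACBBBACBBBACBBBACBACBACBBBACB
[6] BBACBBBACBACBACBBBACBBBACBBBACBACBACBBBACBACBACBBBACBACBAC…BACBACBACBBBACBACBACBBBACBACBACBBBACBBBACBBBACBACBACBBBACB  (len 171)
[7] ACBACBBBACBACBACBBBACBBBACBBBACBACBACBBBACBACBACBBBACBACBA…BACBACBACBBBACBACBACBBBACBACBACBBBACBBBACBBBACBACBACBBBACB  (len 341)
[8] BBACBBBACBACBACBBBACBBBACBBBACBACBACBBBACBACBACBBBACBACBAC…BACBACBACBBBACBACBACBBBACBACBACBBBACBBBACBBBACBACBACBBBACB  (len 683)

341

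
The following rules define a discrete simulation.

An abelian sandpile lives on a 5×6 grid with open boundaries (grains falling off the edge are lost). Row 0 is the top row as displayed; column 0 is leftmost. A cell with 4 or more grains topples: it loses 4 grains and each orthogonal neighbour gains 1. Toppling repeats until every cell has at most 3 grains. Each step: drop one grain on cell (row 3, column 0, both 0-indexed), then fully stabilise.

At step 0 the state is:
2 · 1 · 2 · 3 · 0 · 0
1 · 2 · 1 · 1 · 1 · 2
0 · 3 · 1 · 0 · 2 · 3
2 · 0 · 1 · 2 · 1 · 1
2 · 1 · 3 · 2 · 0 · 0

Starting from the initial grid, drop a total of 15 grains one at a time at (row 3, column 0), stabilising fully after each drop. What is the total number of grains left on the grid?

step 0: 2 · 1 · 2 · 3 · 0 · 0
1 · 2 · 1 · 1 · 1 · 2
0 · 3 · 1 · 0 · 2 · 3
2 · 0 · 1 · 2 · 1 · 1
2 · 1 · 3 · 2 · 0 · 0
step 1: 2 · 1 · 2 · 3 · 0 · 0
1 · 2 · 1 · 1 · 1 · 2
0 · 3 · 1 · 0 · 2 · 3
3 · 0 · 1 · 2 · 1 · 1
2 · 1 · 3 · 2 · 0 · 0
step 2: 2 · 1 · 2 · 3 · 0 · 0
1 · 2 · 1 · 1 · 1 · 2
1 · 3 · 1 · 0 · 2 · 3
0 · 1 · 1 · 2 · 1 · 1
3 · 1 · 3 · 2 · 0 · 0
step 3: 2 · 1 · 2 · 3 · 0 · 0
1 · 2 · 1 · 1 · 1 · 2
1 · 3 · 1 · 0 · 2 · 3
1 · 1 · 1 · 2 · 1 · 1
3 · 1 · 3 · 2 · 0 · 0
step 4: 2 · 1 · 2 · 3 · 0 · 0
1 · 2 · 1 · 1 · 1 · 2
1 · 3 · 1 · 0 · 2 · 3
2 · 1 · 1 · 2 · 1 · 1
3 · 1 · 3 · 2 · 0 · 0
step 5: 2 · 1 · 2 · 3 · 0 · 0
1 · 2 · 1 · 1 · 1 · 2
1 · 3 · 1 · 0 · 2 · 3
3 · 1 · 1 · 2 · 1 · 1
3 · 1 · 3 · 2 · 0 · 0
step 6: 2 · 1 · 2 · 3 · 0 · 0
1 · 2 · 1 · 1 · 1 · 2
2 · 3 · 1 · 0 · 2 · 3
1 · 2 · 1 · 2 · 1 · 1
0 · 2 · 3 · 2 · 0 · 0
step 7: 2 · 1 · 2 · 3 · 0 · 0
1 · 2 · 1 · 1 · 1 · 2
2 · 3 · 1 · 0 · 2 · 3
2 · 2 · 1 · 2 · 1 · 1
0 · 2 · 3 · 2 · 0 · 0
step 8: 2 · 1 · 2 · 3 · 0 · 0
1 · 2 · 1 · 1 · 1 · 2
2 · 3 · 1 · 0 · 2 · 3
3 · 2 · 1 · 2 · 1 · 1
0 · 2 · 3 · 2 · 0 · 0
step 9: 2 · 1 · 2 · 3 · 0 · 0
1 · 2 · 1 · 1 · 1 · 2
3 · 3 · 1 · 0 · 2 · 3
0 · 3 · 1 · 2 · 1 · 1
1 · 2 · 3 · 2 · 0 · 0
step 10: 2 · 1 · 2 · 3 · 0 · 0
1 · 2 · 1 · 1 · 1 · 2
3 · 3 · 1 · 0 · 2 · 3
1 · 3 · 1 · 2 · 1 · 1
1 · 2 · 3 · 2 · 0 · 0
step 11: 2 · 1 · 2 · 3 · 0 · 0
1 · 2 · 1 · 1 · 1 · 2
3 · 3 · 1 · 0 · 2 · 3
2 · 3 · 1 · 2 · 1 · 1
1 · 2 · 3 · 2 · 0 · 0
step 12: 2 · 1 · 2 · 3 · 0 · 0
1 · 2 · 1 · 1 · 1 · 2
3 · 3 · 1 · 0 · 2 · 3
3 · 3 · 1 · 2 · 1 · 1
1 · 2 · 3 · 2 · 0 · 0
step 13: 2 · 1 · 2 · 3 · 0 · 0
2 · 3 · 1 · 1 · 1 · 2
1 · 1 · 2 · 0 · 2 · 3
2 · 1 · 2 · 2 · 1 · 1
2 · 3 · 3 · 2 · 0 · 0
step 14: 2 · 1 · 2 · 3 · 0 · 0
2 · 3 · 1 · 1 · 1 · 2
1 · 1 · 2 · 0 · 2 · 3
3 · 1 · 2 · 2 · 1 · 1
2 · 3 · 3 · 2 · 0 · 0
step 15: 2 · 1 · 2 · 3 · 0 · 0
2 · 3 · 1 · 1 · 1 · 2
2 · 1 · 2 · 0 · 2 · 3
0 · 2 · 2 · 2 · 1 · 1
3 · 3 · 3 · 2 · 0 · 0

47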